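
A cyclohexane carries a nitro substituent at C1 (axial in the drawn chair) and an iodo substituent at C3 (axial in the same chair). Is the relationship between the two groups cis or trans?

cis

C1 and C3 have the same parity, so their axial bonds point in the same direction.
With same-parity carbons, two substituents on the same face are both axial or both equatorial; opposite faces give one of each.
Here the groups are axial/axial → same face → cis.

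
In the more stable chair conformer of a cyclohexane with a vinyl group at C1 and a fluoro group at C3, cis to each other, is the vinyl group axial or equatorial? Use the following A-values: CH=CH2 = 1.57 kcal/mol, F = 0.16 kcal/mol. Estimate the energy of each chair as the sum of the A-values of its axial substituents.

equatorial

C1 and C3 have the same parity, so for the cis isomer the two substituents are e,e in one chair and a,a in the other.
Chair I (vinyl axial, fluoro axial): E = 1.73 kcal/mol.
Chair II (vinyl equatorial, fluoro equatorial): E = 0.00 kcal/mol.
Chair II is the more stable (lower-energy) conformer, and in that chair the vinyl group is equatorial.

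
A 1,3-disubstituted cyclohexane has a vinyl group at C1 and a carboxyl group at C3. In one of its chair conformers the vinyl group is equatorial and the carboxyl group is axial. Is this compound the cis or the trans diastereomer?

C1 and C3 have the same parity, so their axial bonds point in the same direction.
With same-parity carbons, two substituents on the same face are both axial or both equatorial; opposite faces give one of each.
Here the groups are equatorial/axial → opposite face → trans.

trans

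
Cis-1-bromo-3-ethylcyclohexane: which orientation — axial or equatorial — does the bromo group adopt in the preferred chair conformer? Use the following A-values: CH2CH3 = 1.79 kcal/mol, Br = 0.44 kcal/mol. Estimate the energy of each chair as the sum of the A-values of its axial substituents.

C1 and C3 have the same parity, so for the cis isomer the two substituents are e,e in one chair and a,a in the other.
Chair I (ethyl axial, bromo axial): E = 2.23 kcal/mol.
Chair II (ethyl equatorial, bromo equatorial): E = 0.00 kcal/mol.
Chair II is the more stable (lower-energy) conformer, and in that chair the bromo group is equatorial.

equatorial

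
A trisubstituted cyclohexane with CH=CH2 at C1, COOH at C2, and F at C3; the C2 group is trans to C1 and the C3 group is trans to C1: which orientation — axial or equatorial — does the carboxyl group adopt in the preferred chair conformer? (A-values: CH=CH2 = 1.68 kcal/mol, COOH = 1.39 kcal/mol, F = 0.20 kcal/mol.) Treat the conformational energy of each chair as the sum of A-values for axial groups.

equatorial

Chair I (vinyl axial, carboxyl axial, fluoro equatorial): E = 3.07 kcal/mol.
Chair II (vinyl equatorial, carboxyl equatorial, fluoro axial): E = 0.20 kcal/mol.
Chair II is the more stable (lower-energy) conformer, and in that chair the carboxyl group is equatorial.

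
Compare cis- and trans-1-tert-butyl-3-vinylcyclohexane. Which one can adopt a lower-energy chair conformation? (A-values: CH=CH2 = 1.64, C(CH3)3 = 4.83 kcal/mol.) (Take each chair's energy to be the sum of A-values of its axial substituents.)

cis

At 1,3 positions (parity same): cis → (e,e or a,a); trans → (a,e or e,a).
Best chair for cis: E = 0.00 kcal/mol; best chair for trans: E = 1.64 kcal/mol.
The cis isomer is lower by 1.64 kcal/mol.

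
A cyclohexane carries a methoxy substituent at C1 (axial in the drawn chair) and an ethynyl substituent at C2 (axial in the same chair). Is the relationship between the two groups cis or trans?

trans

C1 and C2 have opposite parity, so their axial bonds point in opposite directions.
With opposite-parity carbons, two substituents on the same face are one axial and one equatorial; opposite faces give both axial or both equatorial.
Here the groups are axial/axial → opposite face → trans.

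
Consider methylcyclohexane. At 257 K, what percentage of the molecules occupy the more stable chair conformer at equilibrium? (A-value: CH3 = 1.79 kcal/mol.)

One chair has the methyl group axial (E = 1.79 kcal/mol) and the other has it equatorial (E = 0).
ΔG = 1.79 kcal/mol between the two chairs.
K = exp(ΔG/RT) with R = 1.987×10⁻³ kcal mol⁻¹ K⁻¹ and T = 257 K gives K ≈ 33.3.
Fraction in the lower-energy chair = K/(K+1) = 97.1%.

97.1%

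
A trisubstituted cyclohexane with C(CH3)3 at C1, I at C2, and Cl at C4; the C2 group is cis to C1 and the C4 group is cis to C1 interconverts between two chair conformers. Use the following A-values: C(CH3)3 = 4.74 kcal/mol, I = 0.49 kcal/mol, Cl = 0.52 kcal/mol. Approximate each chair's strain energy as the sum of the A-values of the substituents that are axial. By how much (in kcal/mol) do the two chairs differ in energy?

Chair I (tert-butyl axial, iodo equatorial, chloro equatorial): E = 4.74 kcal/mol.
Chair II (tert-butyl equatorial, iodo axial, chloro axial): E = 1.01 kcal/mol.
ΔE = 4.74 − 1.01 = 3.73 kcal/mol; chair II is more stable.

3.73 kcal/mol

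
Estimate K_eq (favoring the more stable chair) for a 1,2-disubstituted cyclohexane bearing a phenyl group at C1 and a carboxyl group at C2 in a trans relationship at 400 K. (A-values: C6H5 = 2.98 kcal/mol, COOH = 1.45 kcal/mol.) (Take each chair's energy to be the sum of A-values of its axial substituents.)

K ≈ 263

C1 and C2 have opposite parity, so for the trans isomer the two substituents are e,e in one chair and a,a in the other.
Chair I (phenyl axial, carboxyl axial): E = 4.43 kcal/mol; chair II (phenyl equatorial, carboxyl equatorial): E = 0.00 kcal/mol.
ΔG = 4.43 kcal/mol between the two chairs.
K = exp(ΔG/RT) with R = 1.987×10⁻³ kcal mol⁻¹ K⁻¹ and T = 400 K gives K ≈ 263.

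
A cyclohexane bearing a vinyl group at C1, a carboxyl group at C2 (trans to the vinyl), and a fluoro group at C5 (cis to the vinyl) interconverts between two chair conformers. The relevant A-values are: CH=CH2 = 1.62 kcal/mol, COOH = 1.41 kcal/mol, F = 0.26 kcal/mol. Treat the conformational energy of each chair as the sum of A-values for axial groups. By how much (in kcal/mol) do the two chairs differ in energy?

Chair I (vinyl axial, carboxyl axial, fluoro axial): E = 3.29 kcal/mol.
Chair II (vinyl equatorial, carboxyl equatorial, fluoro equatorial): E = 0.00 kcal/mol.
ΔE = 3.29 − 0.00 = 3.29 kcal/mol; chair II is more stable.

3.29 kcal/mol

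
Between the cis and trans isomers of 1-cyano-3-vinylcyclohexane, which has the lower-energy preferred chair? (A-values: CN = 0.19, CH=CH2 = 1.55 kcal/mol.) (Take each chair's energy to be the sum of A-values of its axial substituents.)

cis

At 1,3 positions (parity same): cis → (e,e or a,a); trans → (a,e or e,a).
Best chair for cis: E = 0.00 kcal/mol; best chair for trans: E = 0.19 kcal/mol.
The cis isomer is lower by 0.19 kcal/mol.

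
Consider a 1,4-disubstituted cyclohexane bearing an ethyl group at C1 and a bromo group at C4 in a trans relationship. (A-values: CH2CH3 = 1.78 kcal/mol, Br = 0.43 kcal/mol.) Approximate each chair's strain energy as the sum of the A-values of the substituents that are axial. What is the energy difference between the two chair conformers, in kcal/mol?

2.21 kcal/mol

C1 and C4 have opposite parity, so for the trans isomer the two substituents are e,e in one chair and a,a in the other.
Chair I (ethyl axial, bromo axial): E = 2.21 kcal/mol.
Chair II (ethyl equatorial, bromo equatorial): E = 0.00 kcal/mol.
ΔE = 2.21 − 0.00 = 2.21 kcal/mol; chair II is more stable.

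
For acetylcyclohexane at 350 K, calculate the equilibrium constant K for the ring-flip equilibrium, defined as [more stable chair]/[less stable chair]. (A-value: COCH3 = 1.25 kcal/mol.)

K ≈ 6.03

One chair has the acetyl group axial (E = 1.25 kcal/mol) and the other has it equatorial (E = 0).
ΔG = 1.25 kcal/mol between the two chairs.
K = exp(ΔG/RT) with R = 1.987×10⁻³ kcal mol⁻¹ K⁻¹ and T = 350 K gives K ≈ 6.03.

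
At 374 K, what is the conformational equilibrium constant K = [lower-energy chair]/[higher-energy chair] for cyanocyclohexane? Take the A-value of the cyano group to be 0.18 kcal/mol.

One chair has the cyano group axial (E = 0.18 kcal/mol) and the other has it equatorial (E = 0).
ΔG = 0.18 kcal/mol between the two chairs.
K = exp(ΔG/RT) with R = 1.987×10⁻³ kcal mol⁻¹ K⁻¹ and T = 374 K gives K ≈ 1.27.

K ≈ 1.27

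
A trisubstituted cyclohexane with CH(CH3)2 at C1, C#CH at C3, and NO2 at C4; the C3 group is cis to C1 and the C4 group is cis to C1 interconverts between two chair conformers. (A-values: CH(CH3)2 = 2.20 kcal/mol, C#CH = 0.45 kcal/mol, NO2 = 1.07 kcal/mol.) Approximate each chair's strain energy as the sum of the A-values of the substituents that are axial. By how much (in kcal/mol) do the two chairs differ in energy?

Chair I (isopropyl axial, ethynyl axial, nitro equatorial): E = 2.65 kcal/mol.
Chair II (isopropyl equatorial, ethynyl equatorial, nitro axial): E = 1.07 kcal/mol.
ΔE = 2.65 − 1.07 = 1.58 kcal/mol; chair II is more stable.

1.58 kcal/mol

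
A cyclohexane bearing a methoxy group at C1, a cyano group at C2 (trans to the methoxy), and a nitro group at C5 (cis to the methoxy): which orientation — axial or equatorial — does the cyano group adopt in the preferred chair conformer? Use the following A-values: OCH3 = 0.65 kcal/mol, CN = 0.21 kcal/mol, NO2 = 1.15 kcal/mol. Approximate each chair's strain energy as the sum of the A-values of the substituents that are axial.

equatorial

Chair I (methoxy axial, cyano axial, nitro axial): E = 2.01 kcal/mol.
Chair II (methoxy equatorial, cyano equatorial, nitro equatorial): E = 0.00 kcal/mol.
Chair II is the more stable (lower-energy) conformer, and in that chair the cyano group is equatorial.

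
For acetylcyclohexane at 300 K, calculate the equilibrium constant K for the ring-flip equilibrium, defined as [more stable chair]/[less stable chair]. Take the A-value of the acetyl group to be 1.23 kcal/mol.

One chair has the acetyl group axial (E = 1.23 kcal/mol) and the other has it equatorial (E = 0).
ΔG = 1.23 kcal/mol between the two chairs.
K = exp(ΔG/RT) with R = 1.987×10⁻³ kcal mol⁻¹ K⁻¹ and T = 300 K gives K ≈ 7.87.

K ≈ 7.87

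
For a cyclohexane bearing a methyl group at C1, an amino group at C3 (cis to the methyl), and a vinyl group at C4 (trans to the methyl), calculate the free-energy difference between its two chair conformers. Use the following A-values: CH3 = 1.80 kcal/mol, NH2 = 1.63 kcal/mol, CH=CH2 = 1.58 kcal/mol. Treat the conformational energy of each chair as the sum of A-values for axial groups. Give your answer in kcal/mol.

5.01 kcal/mol

Chair I (methyl axial, amino axial, vinyl axial): E = 5.01 kcal/mol.
Chair II (methyl equatorial, amino equatorial, vinyl equatorial): E = 0.00 kcal/mol.
ΔE = 5.01 − 0.00 = 5.01 kcal/mol; chair II is more stable.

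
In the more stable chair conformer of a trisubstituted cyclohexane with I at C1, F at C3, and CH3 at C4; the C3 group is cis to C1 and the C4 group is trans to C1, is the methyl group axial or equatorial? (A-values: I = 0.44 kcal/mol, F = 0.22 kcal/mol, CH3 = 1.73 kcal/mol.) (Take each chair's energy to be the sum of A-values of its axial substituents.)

equatorial

Chair I (iodo axial, fluoro axial, methyl axial): E = 2.39 kcal/mol.
Chair II (iodo equatorial, fluoro equatorial, methyl equatorial): E = 0.00 kcal/mol.
Chair II is the more stable (lower-energy) conformer, and in that chair the methyl group is equatorial.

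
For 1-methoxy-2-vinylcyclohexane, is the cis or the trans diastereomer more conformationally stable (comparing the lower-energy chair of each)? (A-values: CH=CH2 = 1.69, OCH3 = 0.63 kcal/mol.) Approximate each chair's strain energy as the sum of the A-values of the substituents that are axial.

trans

At 1,2 positions (parity opposite): cis → (a,e or e,a); trans → (e,e or a,a).
Best chair for cis: E = 0.63 kcal/mol; best chair for trans: E = 0.00 kcal/mol.
The trans isomer is lower by 0.63 kcal/mol.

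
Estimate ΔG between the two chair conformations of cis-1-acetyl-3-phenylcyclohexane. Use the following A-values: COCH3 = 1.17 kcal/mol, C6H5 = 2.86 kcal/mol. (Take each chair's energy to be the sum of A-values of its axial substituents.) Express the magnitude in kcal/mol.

C1 and C3 have the same parity, so for the cis isomer the two substituents are e,e in one chair and a,a in the other.
Chair I (acetyl axial, phenyl axial): E = 4.03 kcal/mol.
Chair II (acetyl equatorial, phenyl equatorial): E = 0.00 kcal/mol.
ΔE = 4.03 − 0.00 = 4.03 kcal/mol; chair II is more stable.

4.03 kcal/mol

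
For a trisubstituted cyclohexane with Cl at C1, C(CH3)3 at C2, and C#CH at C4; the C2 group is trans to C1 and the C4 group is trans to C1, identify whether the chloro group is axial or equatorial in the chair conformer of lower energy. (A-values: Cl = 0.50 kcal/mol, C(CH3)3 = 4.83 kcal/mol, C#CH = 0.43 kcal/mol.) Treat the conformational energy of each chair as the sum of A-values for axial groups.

equatorial

Chair I (chloro axial, tert-butyl axial, ethynyl axial): E = 5.76 kcal/mol.
Chair II (chloro equatorial, tert-butyl equatorial, ethynyl equatorial): E = 0.00 kcal/mol.
Chair II is the more stable (lower-energy) conformer, and in that chair the chloro group is equatorial.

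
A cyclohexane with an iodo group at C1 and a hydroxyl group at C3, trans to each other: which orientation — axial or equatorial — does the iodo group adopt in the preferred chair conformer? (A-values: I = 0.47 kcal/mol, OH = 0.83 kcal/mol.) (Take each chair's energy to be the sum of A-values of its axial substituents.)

C1 and C3 have the same parity, so for the trans isomer the two substituents are one axial and one equatorial in each chair.
Chair I (iodo axial, hydroxyl equatorial): E = 0.47 kcal/mol.
Chair II (iodo equatorial, hydroxyl axial): E = 0.83 kcal/mol.
Chair I is the more stable (lower-energy) conformer, and in that chair the iodo group is axial.

axial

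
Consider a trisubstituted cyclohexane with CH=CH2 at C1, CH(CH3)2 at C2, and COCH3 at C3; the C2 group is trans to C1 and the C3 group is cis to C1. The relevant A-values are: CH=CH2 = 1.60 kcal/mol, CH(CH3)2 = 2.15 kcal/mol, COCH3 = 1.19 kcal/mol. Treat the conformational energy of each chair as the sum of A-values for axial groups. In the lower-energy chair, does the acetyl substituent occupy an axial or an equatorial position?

equatorial

Chair I (vinyl axial, isopropyl axial, acetyl axial): E = 4.94 kcal/mol.
Chair II (vinyl equatorial, isopropyl equatorial, acetyl equatorial): E = 0.00 kcal/mol.
Chair II is the more stable (lower-energy) conformer, and in that chair the acetyl group is equatorial.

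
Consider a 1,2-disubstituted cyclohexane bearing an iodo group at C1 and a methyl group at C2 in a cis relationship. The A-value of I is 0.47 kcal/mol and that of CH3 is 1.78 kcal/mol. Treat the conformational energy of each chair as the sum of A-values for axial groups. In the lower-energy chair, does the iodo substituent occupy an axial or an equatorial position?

axial

C1 and C2 have opposite parity, so for the cis isomer the two substituents are one axial and one equatorial in each chair.
Chair I (iodo axial, methyl equatorial): E = 0.47 kcal/mol.
Chair II (iodo equatorial, methyl axial): E = 1.78 kcal/mol.
Chair I is the more stable (lower-energy) conformer, and in that chair the iodo group is axial.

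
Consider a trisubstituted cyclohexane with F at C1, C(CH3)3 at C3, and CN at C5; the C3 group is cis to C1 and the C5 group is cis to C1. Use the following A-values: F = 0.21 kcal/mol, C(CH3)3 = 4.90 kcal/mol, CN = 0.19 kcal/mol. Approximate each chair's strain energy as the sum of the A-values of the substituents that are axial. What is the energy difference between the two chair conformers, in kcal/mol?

5.30 kcal/mol

Chair I (fluoro axial, tert-butyl axial, cyano axial): E = 5.30 kcal/mol.
Chair II (fluoro equatorial, tert-butyl equatorial, cyano equatorial): E = 0.00 kcal/mol.
ΔE = 5.30 − 0.00 = 5.30 kcal/mol; chair II is more stable.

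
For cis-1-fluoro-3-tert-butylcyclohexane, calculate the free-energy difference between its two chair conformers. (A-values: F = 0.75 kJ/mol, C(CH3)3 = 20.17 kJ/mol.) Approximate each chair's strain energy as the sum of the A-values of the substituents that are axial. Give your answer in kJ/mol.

C1 and C3 have the same parity, so for the cis isomer the two substituents are e,e in one chair and a,a in the other.
Chair I (fluoro axial, tert-butyl axial): E = 20.92 kJ/mol.
Chair II (fluoro equatorial, tert-butyl equatorial): E = 0.00 kJ/mol.
ΔE = 20.92 − 0.00 = 20.92 kJ/mol; chair II is more stable.

20.92 kJ/mol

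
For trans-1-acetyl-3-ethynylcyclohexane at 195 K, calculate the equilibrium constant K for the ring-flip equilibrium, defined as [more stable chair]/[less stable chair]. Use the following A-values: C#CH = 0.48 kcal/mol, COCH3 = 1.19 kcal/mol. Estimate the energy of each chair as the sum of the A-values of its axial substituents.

C1 and C3 have the same parity, so for the trans isomer the two substituents are one axial and one equatorial in each chair.
Chair I (ethynyl axial, acetyl equatorial): E = 0.48 kcal/mol; chair II (ethynyl equatorial, acetyl axial): E = 1.19 kcal/mol.
ΔG = 0.71 kcal/mol between the two chairs.
K = exp(ΔG/RT) with R = 1.987×10⁻³ kcal mol⁻¹ K⁻¹ and T = 195 K gives K ≈ 6.25.

K ≈ 6.25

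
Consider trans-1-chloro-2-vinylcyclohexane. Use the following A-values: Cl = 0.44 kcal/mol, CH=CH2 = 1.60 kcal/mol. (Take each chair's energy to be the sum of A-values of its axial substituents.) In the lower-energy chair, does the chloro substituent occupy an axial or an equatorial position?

C1 and C2 have opposite parity, so for the trans isomer the two substituents are e,e in one chair and a,a in the other.
Chair I (chloro axial, vinyl axial): E = 2.04 kcal/mol.
Chair II (chloro equatorial, vinyl equatorial): E = 0.00 kcal/mol.
Chair II is the more stable (lower-energy) conformer, and in that chair the chloro group is equatorial.

equatorial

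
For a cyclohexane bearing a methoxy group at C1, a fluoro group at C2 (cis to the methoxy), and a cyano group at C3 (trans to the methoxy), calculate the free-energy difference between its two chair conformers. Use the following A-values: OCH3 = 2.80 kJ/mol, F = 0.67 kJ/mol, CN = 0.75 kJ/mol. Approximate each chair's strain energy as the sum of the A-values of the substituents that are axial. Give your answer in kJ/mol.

1.38 kJ/mol

Chair I (methoxy axial, fluoro equatorial, cyano equatorial): E = 2.80 kJ/mol.
Chair II (methoxy equatorial, fluoro axial, cyano axial): E = 1.42 kJ/mol.
ΔE = 2.80 − 1.42 = 1.38 kJ/mol; chair II is more stable.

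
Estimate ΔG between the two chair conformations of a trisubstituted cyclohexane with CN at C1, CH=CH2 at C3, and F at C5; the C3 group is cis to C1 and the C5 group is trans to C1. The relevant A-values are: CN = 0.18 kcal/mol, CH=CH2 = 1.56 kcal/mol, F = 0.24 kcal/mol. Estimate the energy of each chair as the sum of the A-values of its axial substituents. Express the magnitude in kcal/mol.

1.50 kcal/mol

Chair I (cyano axial, vinyl axial, fluoro equatorial): E = 1.74 kcal/mol.
Chair II (cyano equatorial, vinyl equatorial, fluoro axial): E = 0.24 kcal/mol.
ΔE = 1.74 − 0.24 = 1.50 kcal/mol; chair II is more stable.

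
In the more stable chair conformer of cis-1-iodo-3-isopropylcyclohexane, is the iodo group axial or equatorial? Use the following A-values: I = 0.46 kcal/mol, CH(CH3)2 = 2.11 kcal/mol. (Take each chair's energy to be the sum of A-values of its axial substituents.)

equatorial

C1 and C3 have the same parity, so for the cis isomer the two substituents are e,e in one chair and a,a in the other.
Chair I (iodo axial, isopropyl axial): E = 2.57 kcal/mol.
Chair II (iodo equatorial, isopropyl equatorial): E = 0.00 kcal/mol.
Chair II is the more stable (lower-energy) conformer, and in that chair the iodo group is equatorial.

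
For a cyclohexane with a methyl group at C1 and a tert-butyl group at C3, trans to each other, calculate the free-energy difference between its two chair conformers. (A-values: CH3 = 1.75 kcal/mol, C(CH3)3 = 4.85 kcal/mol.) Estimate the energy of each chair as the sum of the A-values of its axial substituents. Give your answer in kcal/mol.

C1 and C3 have the same parity, so for the trans isomer the two substituents are one axial and one equatorial in each chair.
Chair I (methyl axial, tert-butyl equatorial): E = 1.75 kcal/mol.
Chair II (methyl equatorial, tert-butyl axial): E = 4.85 kcal/mol.
ΔE = 4.85 − 1.75 = 3.10 kcal/mol; chair I is more stable.

3.10 kcal/mol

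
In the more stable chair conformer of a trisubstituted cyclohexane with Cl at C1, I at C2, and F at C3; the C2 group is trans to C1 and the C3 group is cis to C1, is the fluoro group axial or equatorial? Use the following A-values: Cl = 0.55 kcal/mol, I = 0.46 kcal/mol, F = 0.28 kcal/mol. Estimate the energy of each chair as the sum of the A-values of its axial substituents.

equatorial

Chair I (chloro axial, iodo axial, fluoro axial): E = 1.29 kcal/mol.
Chair II (chloro equatorial, iodo equatorial, fluoro equatorial): E = 0.00 kcal/mol.
Chair II is the more stable (lower-energy) conformer, and in that chair the fluoro group is equatorial.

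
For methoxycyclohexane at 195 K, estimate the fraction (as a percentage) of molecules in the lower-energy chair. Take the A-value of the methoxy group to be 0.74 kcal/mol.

87.1%

One chair has the methoxy group axial (E = 0.74 kcal/mol) and the other has it equatorial (E = 0).
ΔG = 0.74 kcal/mol between the two chairs.
K = exp(ΔG/RT) with R = 1.987×10⁻³ kcal mol⁻¹ K⁻¹ and T = 195 K gives K ≈ 6.75.
Fraction in the lower-energy chair = K/(K+1) = 87.1%.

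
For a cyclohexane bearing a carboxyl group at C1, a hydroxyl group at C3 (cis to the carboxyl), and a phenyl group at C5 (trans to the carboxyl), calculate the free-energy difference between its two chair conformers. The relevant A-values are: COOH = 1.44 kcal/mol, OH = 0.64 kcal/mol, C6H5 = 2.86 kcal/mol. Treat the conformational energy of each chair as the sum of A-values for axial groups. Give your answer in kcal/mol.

Chair I (carboxyl axial, hydroxyl axial, phenyl equatorial): E = 2.08 kcal/mol.
Chair II (carboxyl equatorial, hydroxyl equatorial, phenyl axial): E = 2.86 kcal/mol.
ΔE = 2.86 − 2.08 = 0.78 kcal/mol; chair I is more stable.

0.78 kcal/mol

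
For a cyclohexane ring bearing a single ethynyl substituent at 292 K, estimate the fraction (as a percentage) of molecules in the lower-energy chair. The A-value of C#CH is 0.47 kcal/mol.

One chair has the ethynyl group axial (E = 0.47 kcal/mol) and the other has it equatorial (E = 0).
ΔG = 0.47 kcal/mol between the two chairs.
K = exp(ΔG/RT) with R = 1.987×10⁻³ kcal mol⁻¹ K⁻¹ and T = 292 K gives K ≈ 2.25.
Fraction in the lower-energy chair = K/(K+1) = 69.2%.

69.2%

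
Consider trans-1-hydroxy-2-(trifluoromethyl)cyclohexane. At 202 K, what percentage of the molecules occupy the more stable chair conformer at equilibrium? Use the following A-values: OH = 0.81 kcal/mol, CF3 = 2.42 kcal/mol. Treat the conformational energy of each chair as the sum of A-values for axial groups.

C1 and C2 have opposite parity, so for the trans isomer the two substituents are e,e in one chair and a,a in the other.
Chair I (hydroxyl axial, trifluoromethyl axial): E = 3.23 kcal/mol; chair II (hydroxyl equatorial, trifluoromethyl equatorial): E = 0.00 kcal/mol.
ΔG = 3.23 kcal/mol between the two chairs.
K = exp(ΔG/RT) with R = 1.987×10⁻³ kcal mol⁻¹ K⁻¹ and T = 202 K gives K ≈ 3.13e+03.
Fraction in the lower-energy chair = K/(K+1) = 100.0%.

100.0%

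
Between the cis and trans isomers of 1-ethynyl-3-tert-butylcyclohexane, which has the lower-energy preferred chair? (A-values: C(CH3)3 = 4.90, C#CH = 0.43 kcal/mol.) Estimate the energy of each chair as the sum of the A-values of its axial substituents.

cis

At 1,3 positions (parity same): cis → (e,e or a,a); trans → (a,e or e,a).
Best chair for cis: E = 0.00 kcal/mol; best chair for trans: E = 0.43 kcal/mol.
The cis isomer is lower by 0.43 kcal/mol.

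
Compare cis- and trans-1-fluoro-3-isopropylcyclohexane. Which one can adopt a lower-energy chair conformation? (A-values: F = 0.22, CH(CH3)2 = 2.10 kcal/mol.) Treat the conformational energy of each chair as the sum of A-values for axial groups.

cis

At 1,3 positions (parity same): cis → (e,e or a,a); trans → (a,e or e,a).
Best chair for cis: E = 0.00 kcal/mol; best chair for trans: E = 0.22 kcal/mol.
The cis isomer is lower by 0.22 kcal/mol.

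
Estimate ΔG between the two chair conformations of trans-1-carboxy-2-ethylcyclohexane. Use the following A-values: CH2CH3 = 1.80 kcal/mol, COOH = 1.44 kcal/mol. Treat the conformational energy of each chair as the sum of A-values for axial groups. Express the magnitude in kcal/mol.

C1 and C2 have opposite parity, so for the trans isomer the two substituents are e,e in one chair and a,a in the other.
Chair I (ethyl axial, carboxyl axial): E = 3.24 kcal/mol.
Chair II (ethyl equatorial, carboxyl equatorial): E = 0.00 kcal/mol.
ΔE = 3.24 − 0.00 = 3.24 kcal/mol; chair II is more stable.

3.24 kcal/mol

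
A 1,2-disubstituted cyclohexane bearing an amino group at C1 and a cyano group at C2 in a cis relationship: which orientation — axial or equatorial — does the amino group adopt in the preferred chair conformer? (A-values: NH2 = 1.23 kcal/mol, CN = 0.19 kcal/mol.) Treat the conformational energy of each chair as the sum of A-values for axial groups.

C1 and C2 have opposite parity, so for the cis isomer the two substituents are one axial and one equatorial in each chair.
Chair I (amino axial, cyano equatorial): E = 1.23 kcal/mol.
Chair II (amino equatorial, cyano axial): E = 0.19 kcal/mol.
Chair II is the more stable (lower-energy) conformer, and in that chair the amino group is equatorial.

equatorial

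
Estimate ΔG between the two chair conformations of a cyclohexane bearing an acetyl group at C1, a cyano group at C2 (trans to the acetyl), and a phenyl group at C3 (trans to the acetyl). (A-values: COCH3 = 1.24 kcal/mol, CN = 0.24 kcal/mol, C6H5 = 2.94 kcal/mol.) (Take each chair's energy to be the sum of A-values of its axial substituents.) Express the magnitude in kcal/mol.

1.46 kcal/mol

Chair I (acetyl axial, cyano axial, phenyl equatorial): E = 1.48 kcal/mol.
Chair II (acetyl equatorial, cyano equatorial, phenyl axial): E = 2.94 kcal/mol.
ΔE = 2.94 − 1.48 = 1.46 kcal/mol; chair I is more stable.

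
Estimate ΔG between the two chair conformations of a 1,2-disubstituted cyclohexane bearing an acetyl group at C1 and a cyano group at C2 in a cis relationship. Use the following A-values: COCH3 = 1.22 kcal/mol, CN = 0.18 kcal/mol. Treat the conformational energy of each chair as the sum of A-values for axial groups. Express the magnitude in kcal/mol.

C1 and C2 have opposite parity, so for the cis isomer the two substituents are one axial and one equatorial in each chair.
Chair I (acetyl axial, cyano equatorial): E = 1.22 kcal/mol.
Chair II (acetyl equatorial, cyano axial): E = 0.18 kcal/mol.
ΔE = 1.22 − 0.18 = 1.04 kcal/mol; chair II is more stable.

1.04 kcal/mol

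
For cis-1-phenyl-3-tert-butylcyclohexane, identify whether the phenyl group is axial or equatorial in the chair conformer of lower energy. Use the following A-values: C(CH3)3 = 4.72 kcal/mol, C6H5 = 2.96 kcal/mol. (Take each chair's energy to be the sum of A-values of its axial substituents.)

equatorial

C1 and C3 have the same parity, so for the cis isomer the two substituents are e,e in one chair and a,a in the other.
Chair I (tert-butyl axial, phenyl axial): E = 7.68 kcal/mol.
Chair II (tert-butyl equatorial, phenyl equatorial): E = 0.00 kcal/mol.
Chair II is the more stable (lower-energy) conformer, and in that chair the phenyl group is equatorial.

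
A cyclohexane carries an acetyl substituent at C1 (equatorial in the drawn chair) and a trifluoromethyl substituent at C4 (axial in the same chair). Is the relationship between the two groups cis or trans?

C1 and C4 have opposite parity, so their axial bonds point in opposite directions.
With opposite-parity carbons, two substituents on the same face are one axial and one equatorial; opposite faces give both axial or both equatorial.
Here the groups are equatorial/axial → same face → cis.

cis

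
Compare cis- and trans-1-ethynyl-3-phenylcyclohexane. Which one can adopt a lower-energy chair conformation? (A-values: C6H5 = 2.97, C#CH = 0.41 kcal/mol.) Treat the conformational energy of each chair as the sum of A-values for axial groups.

At 1,3 positions (parity same): cis → (e,e or a,a); trans → (a,e or e,a).
Best chair for cis: E = 0.00 kcal/mol; best chair for trans: E = 0.41 kcal/mol.
The cis isomer is lower by 0.41 kcal/mol.

cis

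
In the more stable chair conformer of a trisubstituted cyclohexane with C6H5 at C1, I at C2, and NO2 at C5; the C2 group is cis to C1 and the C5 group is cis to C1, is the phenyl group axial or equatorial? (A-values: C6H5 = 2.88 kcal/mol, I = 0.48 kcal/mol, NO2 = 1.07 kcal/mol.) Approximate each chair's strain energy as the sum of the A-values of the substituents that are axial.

Chair I (phenyl axial, iodo equatorial, nitro axial): E = 3.95 kcal/mol.
Chair II (phenyl equatorial, iodo axial, nitro equatorial): E = 0.48 kcal/mol.
Chair II is the more stable (lower-energy) conformer, and in that chair the phenyl group is equatorial.

equatorial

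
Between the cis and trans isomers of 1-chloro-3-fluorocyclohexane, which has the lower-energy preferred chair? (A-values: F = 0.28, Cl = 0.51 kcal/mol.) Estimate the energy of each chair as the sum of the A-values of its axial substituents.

At 1,3 positions (parity same): cis → (e,e or a,a); trans → (a,e or e,a).
Best chair for cis: E = 0.00 kcal/mol; best chair for trans: E = 0.28 kcal/mol.
The cis isomer is lower by 0.28 kcal/mol.

cis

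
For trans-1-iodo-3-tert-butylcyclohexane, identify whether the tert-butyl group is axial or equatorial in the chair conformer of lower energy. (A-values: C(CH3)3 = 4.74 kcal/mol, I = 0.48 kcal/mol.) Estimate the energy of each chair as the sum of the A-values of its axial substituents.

equatorial

C1 and C3 have the same parity, so for the trans isomer the two substituents are one axial and one equatorial in each chair.
Chair I (tert-butyl axial, iodo equatorial): E = 4.74 kcal/mol.
Chair II (tert-butyl equatorial, iodo axial): E = 0.48 kcal/mol.
Chair II is the more stable (lower-energy) conformer, and in that chair the tert-butyl group is equatorial.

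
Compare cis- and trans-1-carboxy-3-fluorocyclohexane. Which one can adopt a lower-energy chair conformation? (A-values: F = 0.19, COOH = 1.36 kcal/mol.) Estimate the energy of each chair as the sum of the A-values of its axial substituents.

At 1,3 positions (parity same): cis → (e,e or a,a); trans → (a,e or e,a).
Best chair for cis: E = 0.00 kcal/mol; best chair for trans: E = 0.19 kcal/mol.
The cis isomer is lower by 0.19 kcal/mol.

cis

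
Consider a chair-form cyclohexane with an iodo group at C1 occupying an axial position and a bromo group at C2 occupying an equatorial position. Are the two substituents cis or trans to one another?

C1 and C2 have opposite parity, so their axial bonds point in opposite directions.
With opposite-parity carbons, two substituents on the same face are one axial and one equatorial; opposite faces give both axial or both equatorial.
Here the groups are axial/equatorial → same face → cis.

cis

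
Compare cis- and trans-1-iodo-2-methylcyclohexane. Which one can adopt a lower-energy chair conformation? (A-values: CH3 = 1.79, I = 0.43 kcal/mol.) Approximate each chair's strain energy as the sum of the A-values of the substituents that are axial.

trans

At 1,2 positions (parity opposite): cis → (a,e or e,a); trans → (e,e or a,a).
Best chair for cis: E = 0.43 kcal/mol; best chair for trans: E = 0.00 kcal/mol.
The trans isomer is lower by 0.43 kcal/mol.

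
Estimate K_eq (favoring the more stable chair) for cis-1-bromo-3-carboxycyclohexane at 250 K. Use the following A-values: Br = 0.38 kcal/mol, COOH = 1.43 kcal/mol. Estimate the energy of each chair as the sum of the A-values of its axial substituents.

C1 and C3 have the same parity, so for the cis isomer the two substituents are e,e in one chair and a,a in the other.
Chair I (bromo axial, carboxyl axial): E = 1.81 kcal/mol; chair II (bromo equatorial, carboxyl equatorial): E = 0.00 kcal/mol.
ΔG = 1.81 kcal/mol between the two chairs.
K = exp(ΔG/RT) with R = 1.987×10⁻³ kcal mol⁻¹ K⁻¹ and T = 250 K gives K ≈ 38.2.

K ≈ 38.2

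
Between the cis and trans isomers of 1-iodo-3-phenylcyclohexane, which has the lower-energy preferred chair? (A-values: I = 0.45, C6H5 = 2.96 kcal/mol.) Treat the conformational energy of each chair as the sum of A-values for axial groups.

cis

At 1,3 positions (parity same): cis → (e,e or a,a); trans → (a,e or e,a).
Best chair for cis: E = 0.00 kcal/mol; best chair for trans: E = 0.45 kcal/mol.
The cis isomer is lower by 0.45 kcal/mol.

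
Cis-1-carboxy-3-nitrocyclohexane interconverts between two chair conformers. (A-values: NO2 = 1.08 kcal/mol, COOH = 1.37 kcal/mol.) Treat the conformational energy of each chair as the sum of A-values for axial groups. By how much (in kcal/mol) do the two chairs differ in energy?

2.45 kcal/mol

C1 and C3 have the same parity, so for the cis isomer the two substituents are e,e in one chair and a,a in the other.
Chair I (nitro axial, carboxyl axial): E = 2.45 kcal/mol.
Chair II (nitro equatorial, carboxyl equatorial): E = 0.00 kcal/mol.
ΔE = 2.45 − 0.00 = 2.45 kcal/mol; chair II is more stable.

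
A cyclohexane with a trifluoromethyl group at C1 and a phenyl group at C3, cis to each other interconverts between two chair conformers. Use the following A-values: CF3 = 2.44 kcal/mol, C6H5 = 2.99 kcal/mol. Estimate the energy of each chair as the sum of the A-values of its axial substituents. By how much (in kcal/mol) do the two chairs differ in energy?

C1 and C3 have the same parity, so for the cis isomer the two substituents are e,e in one chair and a,a in the other.
Chair I (trifluoromethyl axial, phenyl axial): E = 5.43 kcal/mol.
Chair II (trifluoromethyl equatorial, phenyl equatorial): E = 0.00 kcal/mol.
ΔE = 5.43 − 0.00 = 5.43 kcal/mol; chair II is more stable.

5.43 kcal/mol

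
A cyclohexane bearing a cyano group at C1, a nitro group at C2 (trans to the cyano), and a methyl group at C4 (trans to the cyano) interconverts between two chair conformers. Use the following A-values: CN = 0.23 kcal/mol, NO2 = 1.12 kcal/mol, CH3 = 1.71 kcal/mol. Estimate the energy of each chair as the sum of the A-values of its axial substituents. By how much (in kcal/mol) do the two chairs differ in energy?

3.06 kcal/mol

Chair I (cyano axial, nitro axial, methyl axial): E = 3.06 kcal/mol.
Chair II (cyano equatorial, nitro equatorial, methyl equatorial): E = 0.00 kcal/mol.
ΔE = 3.06 − 0.00 = 3.06 kcal/mol; chair II is more stable.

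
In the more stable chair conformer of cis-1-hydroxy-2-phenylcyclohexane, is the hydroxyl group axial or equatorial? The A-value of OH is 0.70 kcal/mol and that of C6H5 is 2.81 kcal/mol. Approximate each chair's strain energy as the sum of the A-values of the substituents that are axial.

C1 and C2 have opposite parity, so for the cis isomer the two substituents are one axial and one equatorial in each chair.
Chair I (hydroxyl axial, phenyl equatorial): E = 0.70 kcal/mol.
Chair II (hydroxyl equatorial, phenyl axial): E = 2.81 kcal/mol.
Chair I is the more stable (lower-energy) conformer, and in that chair the hydroxyl group is axial.

axial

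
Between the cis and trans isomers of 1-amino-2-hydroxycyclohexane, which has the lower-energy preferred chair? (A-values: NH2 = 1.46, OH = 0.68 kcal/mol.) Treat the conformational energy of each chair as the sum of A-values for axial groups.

At 1,2 positions (parity opposite): cis → (a,e or e,a); trans → (e,e or a,a).
Best chair for cis: E = 0.68 kcal/mol; best chair for trans: E = 0.00 kcal/mol.
The trans isomer is lower by 0.68 kcal/mol.

trans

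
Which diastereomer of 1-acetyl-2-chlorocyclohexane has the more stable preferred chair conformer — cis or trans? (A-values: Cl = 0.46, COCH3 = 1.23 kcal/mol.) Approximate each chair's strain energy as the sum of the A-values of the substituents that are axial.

At 1,2 positions (parity opposite): cis → (a,e or e,a); trans → (e,e or a,a).
Best chair for cis: E = 0.46 kcal/mol; best chair for trans: E = 0.00 kcal/mol.
The trans isomer is lower by 0.46 kcal/mol.

trans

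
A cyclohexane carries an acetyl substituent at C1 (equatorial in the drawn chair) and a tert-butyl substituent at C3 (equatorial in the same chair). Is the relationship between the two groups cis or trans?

cis

C1 and C3 have the same parity, so their axial bonds point in the same direction.
With same-parity carbons, two substituents on the same face are both axial or both equatorial; opposite faces give one of each.
Here the groups are equatorial/equatorial → same face → cis.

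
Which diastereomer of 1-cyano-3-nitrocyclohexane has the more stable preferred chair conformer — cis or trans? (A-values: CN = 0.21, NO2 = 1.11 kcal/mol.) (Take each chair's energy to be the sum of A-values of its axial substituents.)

At 1,3 positions (parity same): cis → (e,e or a,a); trans → (a,e or e,a).
Best chair for cis: E = 0.00 kcal/mol; best chair for trans: E = 0.21 kcal/mol.
The cis isomer is lower by 0.21 kcal/mol.

cis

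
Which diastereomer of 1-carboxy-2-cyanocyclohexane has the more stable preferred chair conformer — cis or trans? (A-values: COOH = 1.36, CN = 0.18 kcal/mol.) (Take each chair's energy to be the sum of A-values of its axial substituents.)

trans

At 1,2 positions (parity opposite): cis → (a,e or e,a); trans → (e,e or a,a).
Best chair for cis: E = 0.18 kcal/mol; best chair for trans: E = 0.00 kcal/mol.
The trans isomer is lower by 0.18 kcal/mol.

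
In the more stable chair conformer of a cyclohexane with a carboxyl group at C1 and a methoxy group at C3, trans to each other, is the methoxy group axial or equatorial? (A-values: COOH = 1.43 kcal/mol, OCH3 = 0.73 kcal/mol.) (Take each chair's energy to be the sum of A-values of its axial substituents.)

axial

C1 and C3 have the same parity, so for the trans isomer the two substituents are one axial and one equatorial in each chair.
Chair I (carboxyl axial, methoxy equatorial): E = 1.43 kcal/mol.
Chair II (carboxyl equatorial, methoxy axial): E = 0.73 kcal/mol.
Chair II is the more stable (lower-energy) conformer, and in that chair the methoxy group is axial.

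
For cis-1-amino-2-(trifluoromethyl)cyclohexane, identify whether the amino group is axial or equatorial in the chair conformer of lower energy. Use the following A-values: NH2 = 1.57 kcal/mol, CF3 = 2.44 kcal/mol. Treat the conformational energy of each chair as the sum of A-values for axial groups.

C1 and C2 have opposite parity, so for the cis isomer the two substituents are one axial and one equatorial in each chair.
Chair I (amino axial, trifluoromethyl equatorial): E = 1.57 kcal/mol.
Chair II (amino equatorial, trifluoromethyl axial): E = 2.44 kcal/mol.
Chair I is the more stable (lower-energy) conformer, and in that chair the amino group is axial.

axial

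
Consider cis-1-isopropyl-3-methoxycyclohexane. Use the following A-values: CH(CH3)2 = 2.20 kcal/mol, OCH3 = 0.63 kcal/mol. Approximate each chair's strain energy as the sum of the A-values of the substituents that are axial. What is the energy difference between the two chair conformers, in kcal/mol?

C1 and C3 have the same parity, so for the cis isomer the two substituents are e,e in one chair and a,a in the other.
Chair I (isopropyl axial, methoxy axial): E = 2.83 kcal/mol.
Chair II (isopropyl equatorial, methoxy equatorial): E = 0.00 kcal/mol.
ΔE = 2.83 − 0.00 = 2.83 kcal/mol; chair II is more stable.

2.83 kcal/mol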